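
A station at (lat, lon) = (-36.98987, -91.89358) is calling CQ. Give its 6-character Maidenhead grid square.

Add 180° to longitude and 90° to latitude: 88.1064, 53.0101.
Field: lon ⌊88.1064/20⌋ = 4 → E; lat ⌊53.0101/10⌋ = 5 → F.
Square: lon ⌊8.1064/2⌋ = 4; lat ⌊3.0101/1⌋ = 3.
Subsquare: lon ⌊0.1064/0.0833333⌋ = 1 → b; lat ⌊0.0101/0.0416667⌋ = 0 → a.

EF43ba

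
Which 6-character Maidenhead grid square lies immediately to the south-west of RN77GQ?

Longitude subsquare g = 6; −1 → 5 = f.
Latitude subsquare q = 16; −1 → 15 = p.

RN77fp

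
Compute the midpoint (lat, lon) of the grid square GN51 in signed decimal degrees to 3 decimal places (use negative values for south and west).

Field G=6, N=13: +6·20° lon, +13·10° lat → SW at lon -60°, lat 40°.
Square 5, 1: +5·2° lon, +1·1° lat → SW at lon -50°, lat 41°.
Cell spans 2° lon × 1° lat. Centre is SW corner plus half of each.
latitude 41.500, longitude -49.000.

41.500, -49.000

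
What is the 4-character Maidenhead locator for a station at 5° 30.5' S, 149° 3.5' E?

QI44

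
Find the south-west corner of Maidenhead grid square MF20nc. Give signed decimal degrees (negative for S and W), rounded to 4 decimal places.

-39.9167, 65.0833

Field M=12, F=5: +12·20° lon, +5·10° lat → SW at lon 60°, lat -40°.
Square 2, 0: +2·2° lon, +0·1° lat → SW at lon 64°, lat -40°.
Subsquare n=13, c=2: +13·0.0833333° lon, +2·0.0416667° lat → SW at lon 65.0833°, lat -39.9167°.
latitude -39.9167, longitude 65.0833.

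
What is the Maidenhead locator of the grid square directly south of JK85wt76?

JK85wt75

Latitude extended square 6; −1 → 5.
The longitude characters are unchanged.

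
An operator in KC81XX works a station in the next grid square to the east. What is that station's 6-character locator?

Longitude subsquare x = 23; +1 → 24, wraps to 0 = a, carry into square.
Longitude square 8; +1 → 9.
The latitude characters are unchanged.

KC91ax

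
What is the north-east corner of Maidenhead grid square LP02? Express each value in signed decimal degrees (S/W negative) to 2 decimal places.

63.00, 42.00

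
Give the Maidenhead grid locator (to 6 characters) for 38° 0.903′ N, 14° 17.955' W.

IM28ua

Offset from 180°W / 90°S: lon 165.7007°, lat 128.0151°.
Field (20°×10°, letters A–R): 165.7007/20 → 8 → I, 128.0151/10 → 12 → M; chars IM.
Square (2°×1°, digits 0–9): 5.7007/2 → 2, 8.0151/1 → 8; chars 28.
Subsquare (5′×2.5′, letters a–x): 1.7007/0.0833333 → 20 → u, 0.0151/0.0416667 → 0 → a; chars ua.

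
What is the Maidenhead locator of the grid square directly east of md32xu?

MD42au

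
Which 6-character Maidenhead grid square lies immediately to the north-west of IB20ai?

Longitude subsquare a = 0; −1 → -1, wraps to 23 = x, carry into square.
Longitude square 2; −1 → 1.
Latitude subsquare i = 8; +1 → 9 = j.

IB10xj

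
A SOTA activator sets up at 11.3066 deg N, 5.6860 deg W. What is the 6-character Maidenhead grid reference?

Add 180° to longitude and 90° to latitude: 174.3140, 101.3066.
Field (20°×10°, letters A–R): lon ⌊174.3140/20⌋ = 8 → I; lat ⌊101.3066/10⌋ = 10 → K.
Square (2°×1°, digits 0–9): lon ⌊14.3140/2⌋ = 7; lat ⌊1.3066/1⌋ = 1.
Subsquare (5′×2.5′, letters a–x): lon ⌊0.3140/0.0833333⌋ = 3 → d; lat ⌊0.3066/0.0416667⌋ = 7 → h.

IK71dh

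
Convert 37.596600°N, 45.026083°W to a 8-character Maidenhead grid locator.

GM77lo63

Add 180° to longitude and 90° to latitude: 134.97392, 127.59660.
Field: 134.97392/20 → 6 → G, 127.59660/10 → 12 → M; chars GM.
Square: 14.97392/2 → 7, 7.59660/1 → 7; chars 77.
Subsquare: 0.97392/0.0833333 → 11 → l, 0.59660/0.0416667 → 14 → o; chars lo.
Extended square: 0.05725/0.00833333 → 6, 0.01327/0.00416667 → 3; chars 63.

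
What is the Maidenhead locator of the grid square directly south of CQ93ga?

CQ92gx

Latitude subsquare a = 0; −1 → -1, wraps to 23 = x, carry into square.
Latitude square 3; −1 → 2.
The longitude characters are unchanged.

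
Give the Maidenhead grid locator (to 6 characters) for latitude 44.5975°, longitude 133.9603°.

PN64xo

Add 180° to longitude and 90° to latitude: 313.9603, 134.5975.
Field (20°×10°, letters A–R): lon ⌊313.9603/20⌋ = 15 → P; lat ⌊134.5975/10⌋ = 13 → N.
Square (2°×1°, digits 0–9): lon ⌊13.9603/2⌋ = 6; lat ⌊4.5975/1⌋ = 4.
Subsquare (5′×2.5′, letters a–x): lon ⌊1.9603/0.0833333⌋ = 23 → x; lat ⌊0.5975/0.0416667⌋ = 14 → o.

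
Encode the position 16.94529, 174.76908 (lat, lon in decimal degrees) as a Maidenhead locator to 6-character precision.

RK76jw

Offset from 180°W / 90°S: lon 354.7691°, lat 106.9453°.
Field: 354.7691/20 → 17 → R, 106.9453/10 → 10 → K; chars RK.
Square: 14.7691/2 → 7, 6.9453/1 → 6; chars 76.
Subsquare: 0.7691/0.0833333 → 9 → j, 0.9453/0.0416667 → 22 → w; chars jw.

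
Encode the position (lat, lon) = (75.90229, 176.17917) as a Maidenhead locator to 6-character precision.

RQ85cv

Shift to the Maidenhead origin (180°W, 90°S): lon 356.1792, lat 165.9023.
Field: 356.1792/20 → 17 → R, 165.9023/10 → 16 → Q; chars RQ.
Square: 16.1792/2 → 8, 5.9023/1 → 5; chars 85.
Subsquare: 0.1792/0.0833333 → 2 → c, 0.9023/0.0416667 → 21 → v; chars cv.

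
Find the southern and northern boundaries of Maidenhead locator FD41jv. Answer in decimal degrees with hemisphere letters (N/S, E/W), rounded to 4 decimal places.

58.1250° S, 58.0833° S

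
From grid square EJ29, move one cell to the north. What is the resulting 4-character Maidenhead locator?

Latitude square 9; +1 → 10, wraps to 0, carry into field.
Latitude field J = 9; +1 → 10 = K.
The longitude characters are unchanged.

EK20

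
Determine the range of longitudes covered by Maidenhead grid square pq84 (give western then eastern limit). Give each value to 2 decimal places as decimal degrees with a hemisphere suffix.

136.00° E, 138.00° E

Field P=15, Q=16: +15·20° lon, +16·10° lat → SW at lon 120°, lat 70°.
Square 8, 4: +8·2° lon, +4·1° lat → SW at lon 136°, lat 74°.
Cell spans 2° lon × 1° lat.
west 136.00° E, east 138.00° E.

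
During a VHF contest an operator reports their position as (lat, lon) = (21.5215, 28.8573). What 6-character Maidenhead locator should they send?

KL41km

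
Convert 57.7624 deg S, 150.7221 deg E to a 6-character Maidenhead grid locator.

Offset from 180°W / 90°S: lon 330.7221°, lat 32.2376°.
Field: lon ⌊330.7221/20⌋ = 16 → Q; lat ⌊32.2376/10⌋ = 3 → D.
Square: lon ⌊10.7221/2⌋ = 5; lat ⌊2.2376/1⌋ = 2.
Subsquare: lon ⌊0.7221/0.0833333⌋ = 8 → i; lat ⌊0.2376/0.0416667⌋ = 5 → f.

QD52if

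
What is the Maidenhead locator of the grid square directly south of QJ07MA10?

QJ06mx19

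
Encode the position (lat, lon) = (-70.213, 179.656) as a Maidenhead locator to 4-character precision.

RB99

Add 180° to longitude and 90° to latitude: 359.66, 19.79.
Field (20°×10°, letters A–R): 359.66/20 → 17 → R, 19.79/10 → 1 → B; chars RB.
Square (2°×1°, digits 0–9): 19.66/2 → 9, 9.79/1 → 9; chars 99.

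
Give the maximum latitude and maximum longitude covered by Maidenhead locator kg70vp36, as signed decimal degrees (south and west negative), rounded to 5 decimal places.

-29.34583, 35.78333

Field K=10, G=6: +10·20° lon, +6·10° lat → SW at lon 20°, lat -30°.
Square 7, 0: +7·2° lon, +0·1° lat → SW at lon 34°, lat -30°.
Subsquare v=21, p=15: +21·0.0833333° lon, +15·0.0416667° lat → SW at lon 35.75°, lat -29.375°.
Extended square 3, 6: +3·0.00833333° lon, +6·0.00416667° lat → SW at lon 35.775°, lat -29.35°.
Cell spans 0.00833333° lon × 0.00416667° lat. NE corner is SW corner plus one full cell.
latitude -29.34583, longitude 35.78333.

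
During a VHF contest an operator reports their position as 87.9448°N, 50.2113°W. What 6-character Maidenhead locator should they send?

GR47vw

Shift to the Maidenhead origin (180°W, 90°S): lon 129.7887, lat 177.9448.
Field: 129.7887/20 → 6 → G, 177.9448/10 → 17 → R; chars GR.
Square: 9.7887/2 → 4, 7.9448/1 → 7; chars 47.
Subsquare: 1.7887/0.0833333 → 21 → v, 0.9448/0.0416667 → 22 → w; chars vw.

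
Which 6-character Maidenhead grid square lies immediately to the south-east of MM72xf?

MM82ae

Longitude subsquare x = 23; +1 → 24, wraps to 0 = a, carry into square.
Longitude square 7; +1 → 8.
Latitude subsquare f = 5; −1 → 4 = e.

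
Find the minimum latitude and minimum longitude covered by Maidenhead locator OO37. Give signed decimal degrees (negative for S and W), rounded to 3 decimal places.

57.000, 106.000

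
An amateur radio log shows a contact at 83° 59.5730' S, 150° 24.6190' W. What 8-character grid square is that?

BA46ta01

Shift to the Maidenhead origin (180°W, 90°S): lon 29.58968, lat 6.00712.
Field: lon ⌊29.58968/20⌋ = 1 → B; lat ⌊6.00712/10⌋ = 0 → A.
Square: lon ⌊9.58968/2⌋ = 4; lat ⌊6.00712/1⌋ = 6.
Subsquare: lon ⌊1.58968/0.0833333⌋ = 19 → t; lat ⌊0.00712/0.0416667⌋ = 0 → a.
Extended square: lon ⌊0.00635/0.00833333⌋ = 0; lat ⌊0.00712/0.00416667⌋ = 1.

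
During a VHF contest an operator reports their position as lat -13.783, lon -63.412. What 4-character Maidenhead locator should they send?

FH86

Add 180° to longitude and 90° to latitude: 116.59, 76.22.
Field: 116.59/20 → 5 → F, 76.22/10 → 7 → H; chars FH.
Square: 16.59/2 → 8, 6.22/1 → 6; chars 86.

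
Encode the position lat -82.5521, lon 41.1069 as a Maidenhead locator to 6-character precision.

LA07nk

Add 180° to longitude and 90° to latitude: 221.1069, 7.4479.
Field: lon ⌊221.1069/20⌋ = 11 → L; lat ⌊7.4479/10⌋ = 0 → A.
Square: lon ⌊1.1069/2⌋ = 0; lat ⌊7.4479/1⌋ = 7.
Subsquare: lon ⌊1.1069/0.0833333⌋ = 13 → n; lat ⌊0.4479/0.0416667⌋ = 10 → k.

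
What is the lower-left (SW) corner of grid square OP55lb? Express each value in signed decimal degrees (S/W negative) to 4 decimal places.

65.0417, 110.9167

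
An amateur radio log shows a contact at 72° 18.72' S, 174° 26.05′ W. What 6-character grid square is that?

AB27sq

Offset from 180°W / 90°S: lon 5.5658°, lat 17.6880°.
Field: 5.5658/20 → 0 → A, 17.6880/10 → 1 → B; chars AB.
Square: 5.5658/2 → 2, 7.6880/1 → 7; chars 27.
Subsquare: 1.5658/0.0833333 → 18 → s, 0.6880/0.0416667 → 16 → q; chars sq.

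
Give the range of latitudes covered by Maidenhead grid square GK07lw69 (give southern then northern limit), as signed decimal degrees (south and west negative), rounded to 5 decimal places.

17.95417, 17.95833

Field G=6, K=10: +6·20° lon, +10·10° lat → SW at lon -60°, lat 10°.
Square 0, 7: +0·2° lon, +7·1° lat → SW at lon -60°, lat 17°.
Subsquare l=11, w=22: +11·0.0833333° lon, +22·0.0416667° lat → SW at lon -59.0833°, lat 17.9167°.
Extended square 6, 9: +6·0.00833333° lon, +9·0.00416667° lat → SW at lon -59.0333°, lat 17.9542°.
Cell spans 0.00833333° lon × 0.00416667° lat.
south 17.95417, north 17.95833.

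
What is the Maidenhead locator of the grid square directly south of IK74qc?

IK74qb

Latitude subsquare c = 2; −1 → 1 = b.
The longitude characters are unchanged.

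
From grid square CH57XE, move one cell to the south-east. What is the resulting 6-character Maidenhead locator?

Longitude subsquare x = 23; +1 → 24, wraps to 0 = a, carry into square.
Longitude square 5; +1 → 6.
Latitude subsquare e = 4; −1 → 3 = d.

CH67ad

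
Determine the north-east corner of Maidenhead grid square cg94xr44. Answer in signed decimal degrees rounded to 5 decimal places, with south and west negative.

Field C=2, G=6: +2·20° lon, +6·10° lat → SW at lon -140°, lat -30°.
Square 9, 4: +9·2° lon, +4·1° lat → SW at lon -122°, lat -26°.
Subsquare x=23, r=17: +23·0.0833333° lon, +17·0.0416667° lat → SW at lon -120.083°, lat -25.2917°.
Extended square 4, 4: +4·0.00833333° lon, +4·0.00416667° lat → SW at lon -120.05°, lat -25.275°.
Cell spans 0.00833333° lon × 0.00416667° lat. NE corner is SW corner plus one full cell.
latitude -25.27083, longitude -120.04167.

-25.27083, -120.04167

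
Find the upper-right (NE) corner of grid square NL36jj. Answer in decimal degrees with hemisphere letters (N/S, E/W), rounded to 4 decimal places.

Field N=13, L=11: +13·20° lon, +11·10° lat → SW at lon 80°, lat 20°.
Square 3, 6: +3·2° lon, +6·1° lat → SW at lon 86°, lat 26°.
Subsquare j=9, j=9: +9·0.0833333° lon, +9·0.0416667° lat → SW at lon 86.75°, lat 26.375°.
Cell spans 0.0833333° lon × 0.0416667° lat. NE corner is SW corner plus one full cell.
latitude 26.4167° N, longitude 86.8333° E.

26.4167° N, 86.8333° E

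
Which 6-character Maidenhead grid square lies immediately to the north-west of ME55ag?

Longitude subsquare a = 0; −1 → -1, wraps to 23 = x, carry into square.
Longitude square 5; −1 → 4.
Latitude subsquare g = 6; +1 → 7 = h.

ME45xh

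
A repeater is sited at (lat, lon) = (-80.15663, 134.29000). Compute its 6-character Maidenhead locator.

Add 180° to longitude and 90° to latitude: 314.2900, 9.8434.
Field: 314.2900/20 → 15 → P, 9.8434/10 → 0 → A; chars PA.
Square: 14.2900/2 → 7, 9.8434/1 → 9; chars 79.
Subsquare: 0.2900/0.0833333 → 3 → d, 0.8434/0.0416667 → 20 → u; chars du.

PA79du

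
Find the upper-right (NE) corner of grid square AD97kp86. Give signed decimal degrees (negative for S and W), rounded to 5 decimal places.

-52.34583, -161.09167

Field A=0, D=3: +0·20° lon, +3·10° lat → SW at lon -180°, lat -60°.
Square 9, 7: +9·2° lon, +7·1° lat → SW at lon -162°, lat -53°.
Subsquare k=10, p=15: +10·0.0833333° lon, +15·0.0416667° lat → SW at lon -161.167°, lat -52.375°.
Extended square 8, 6: +8·0.00833333° lon, +6·0.00416667° lat → SW at lon -161.1°, lat -52.35°.
Cell spans 0.00833333° lon × 0.00416667° lat. NE corner is SW corner plus one full cell.
latitude -52.34583, longitude -161.09167.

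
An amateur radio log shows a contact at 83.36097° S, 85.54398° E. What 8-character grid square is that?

Shift to the Maidenhead origin (180°W, 90°S): lon 265.54398, lat 6.63903.
Field (20°×10°, letters A–R): 265.54398/20 → 13 → N, 6.63903/10 → 0 → A; chars NA.
Square (2°×1°, digits 0–9): 5.54398/2 → 2, 6.63903/1 → 6; chars 26.
Subsquare (5′×2.5′, letters a–x): 1.54398/0.0833333 → 18 → s, 0.63903/0.0416667 → 15 → p; chars sp.
Extended square (30″×15″, digits 0–9): 0.04398/0.00833333 → 5, 0.01403/0.00416667 → 3; chars 53.

NA26sp53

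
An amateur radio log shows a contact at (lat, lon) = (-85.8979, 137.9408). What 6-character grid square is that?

Add 180° to longitude and 90° to latitude: 317.9408, 4.1021.
Field (20°×10°, letters A–R): lon ⌊317.9408/20⌋ = 15 → P; lat ⌊4.1021/10⌋ = 0 → A.
Square (2°×1°, digits 0–9): lon ⌊17.9408/2⌋ = 8; lat ⌊4.1021/1⌋ = 4.
Subsquare (5′×2.5′, letters a–x): lon ⌊1.9408/0.0833333⌋ = 23 → x; lat ⌊0.1021/0.0416667⌋ = 2 → c.

PA84xc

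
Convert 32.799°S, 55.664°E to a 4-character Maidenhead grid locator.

LF77

Shift to the Maidenhead origin (180°W, 90°S): lon 235.66, lat 57.20.
Field (20°×10°, letters A–R): lon ⌊235.66/20⌋ = 11 → L; lat ⌊57.20/10⌋ = 5 → F.
Square (2°×1°, digits 0–9): lon ⌊15.66/2⌋ = 7; lat ⌊7.20/1⌋ = 7.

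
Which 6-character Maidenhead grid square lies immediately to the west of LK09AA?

Longitude subsquare a = 0; −1 → -1, wraps to 23 = x, carry into square.
Longitude square 0; −1 → -1, wraps to 9, carry into field.
Longitude field L = 11; −1 → 10 = K.
The latitude characters are unchanged.

KK99xa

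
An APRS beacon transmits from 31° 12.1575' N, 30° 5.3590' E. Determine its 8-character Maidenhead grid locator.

KM51be08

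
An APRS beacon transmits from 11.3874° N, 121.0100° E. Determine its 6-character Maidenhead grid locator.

PK01mj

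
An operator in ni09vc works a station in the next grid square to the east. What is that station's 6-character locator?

Longitude subsquare v = 21; +1 → 22 = w.
The latitude characters are unchanged.

NI09wc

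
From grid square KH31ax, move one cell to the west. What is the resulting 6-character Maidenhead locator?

Longitude subsquare a = 0; −1 → -1, wraps to 23 = x, carry into square.
Longitude square 3; −1 → 2.
The latitude characters are unchanged.

KH21xx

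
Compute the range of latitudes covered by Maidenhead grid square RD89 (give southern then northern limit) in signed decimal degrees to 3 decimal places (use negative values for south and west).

-51.000, -50.000

Field R=17, D=3: +17·20° lon, +3·10° lat → SW at lon 160°, lat -60°.
Square 8, 9: +8·2° lon, +9·1° lat → SW at lon 176°, lat -51°.
Cell spans 2° lon × 1° lat.
south -51.000, north -50.000.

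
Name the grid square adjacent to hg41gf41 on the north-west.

Longitude extended square 4; −1 → 3.
Latitude extended square 1; +1 → 2.

HG41gf32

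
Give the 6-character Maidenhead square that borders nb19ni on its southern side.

NB19nh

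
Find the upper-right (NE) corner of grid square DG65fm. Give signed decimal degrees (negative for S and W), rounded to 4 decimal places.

-24.4583, -107.5000

Field D=3, G=6: +3·20° lon, +6·10° lat → SW at lon -120°, lat -30°.
Square 6, 5: +6·2° lon, +5·1° lat → SW at lon -108°, lat -25°.
Subsquare f=5, m=12: +5·0.0833333° lon, +12·0.0416667° lat → SW at lon -107.583°, lat -24.5°.
Cell spans 0.0833333° lon × 0.0416667° lat. NE corner is SW corner plus one full cell.
latitude -24.4583, longitude -107.5000.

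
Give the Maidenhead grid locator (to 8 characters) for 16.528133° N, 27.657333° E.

Offset from 180°W / 90°S: lon 207.65733°, lat 106.52813°.
Field (20°×10°, letters A–R): lon ⌊207.65733/20⌋ = 10 → K; lat ⌊106.52813/10⌋ = 10 → K.
Square (2°×1°, digits 0–9): lon ⌊7.65733/2⌋ = 3; lat ⌊6.52813/1⌋ = 6.
Subsquare (5′×2.5′, letters a–x): lon ⌊1.65733/0.0833333⌋ = 19 → t; lat ⌊0.52813/0.0416667⌋ = 12 → m.
Extended square (30″×15″, digits 0–9): lon ⌊0.07400/0.00833333⌋ = 8; lat ⌊0.02813/0.00416667⌋ = 6.

KK36tm86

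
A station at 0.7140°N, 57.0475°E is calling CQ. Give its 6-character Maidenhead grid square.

LJ80mr

Shift to the Maidenhead origin (180°W, 90°S): lon 237.0475, lat 90.7140.
Field: lon ⌊237.0475/20⌋ = 11 → L; lat ⌊90.7140/10⌋ = 9 → J.
Square: lon ⌊17.0475/2⌋ = 8; lat ⌊0.7140/1⌋ = 0.
Subsquare: lon ⌊1.0475/0.0833333⌋ = 12 → m; lat ⌊0.7140/0.0416667⌋ = 17 → r.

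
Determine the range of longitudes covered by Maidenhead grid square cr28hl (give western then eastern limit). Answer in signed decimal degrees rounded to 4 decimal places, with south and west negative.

-135.4167, -135.3333

Field C=2, R=17: +2·20° lon, +17·10° lat → SW at lon -140°, lat 80°.
Square 2, 8: +2·2° lon, +8·1° lat → SW at lon -136°, lat 88°.
Subsquare h=7, l=11: +7·0.0833333° lon, +11·0.0416667° lat → SW at lon -135.417°, lat 88.4583°.
Cell spans 0.0833333° lon × 0.0416667° lat.
west -135.4167, east -135.3333.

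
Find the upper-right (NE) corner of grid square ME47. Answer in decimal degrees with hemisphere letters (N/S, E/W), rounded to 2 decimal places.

42.00° S, 70.00° E

Field M=12, E=4: +12·20° lon, +4·10° lat → SW at lon 60°, lat -50°.
Square 4, 7: +4·2° lon, +7·1° lat → SW at lon 68°, lat -43°.
Cell spans 2° lon × 1° lat. NE corner is SW corner plus one full cell.
latitude 42.00° S, longitude 70.00° E.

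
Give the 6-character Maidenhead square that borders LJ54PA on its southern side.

Latitude subsquare a = 0; −1 → -1, wraps to 23 = x, carry into square.
Latitude square 4; −1 → 3.
The longitude characters are unchanged.

LJ53px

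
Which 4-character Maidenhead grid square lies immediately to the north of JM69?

JN60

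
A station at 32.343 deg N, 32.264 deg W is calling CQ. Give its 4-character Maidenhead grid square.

Offset from 180°W / 90°S: lon 147.74°, lat 122.34°.
Field: lon ⌊147.74/20⌋ = 7 → H; lat ⌊122.34/10⌋ = 12 → M.
Square: lon ⌊7.74/2⌋ = 3; lat ⌊2.34/1⌋ = 2.

HM32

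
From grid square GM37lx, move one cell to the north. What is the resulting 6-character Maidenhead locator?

Latitude subsquare x = 23; +1 → 24, wraps to 0 = a, carry into square.
Latitude square 7; +1 → 8.
The longitude characters are unchanged.

GM38la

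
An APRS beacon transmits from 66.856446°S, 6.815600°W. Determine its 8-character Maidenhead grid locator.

Shift to the Maidenhead origin (180°W, 90°S): lon 173.18440, lat 23.14355.
Field: 173.18440/20 → 8 → I, 23.14355/10 → 2 → C; chars IC.
Square: 13.18440/2 → 6, 3.14355/1 → 3; chars 63.
Subsquare: 1.18440/0.0833333 → 14 → o, 0.14355/0.0416667 → 3 → d; chars od.
Extended square: 0.01773/0.00833333 → 2, 0.01855/0.00416667 → 4; chars 24.

IC63od24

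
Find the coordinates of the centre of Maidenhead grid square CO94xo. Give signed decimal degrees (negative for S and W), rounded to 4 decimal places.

54.6042, -120.0417

Field C=2, O=14: +2·20° lon, +14·10° lat → SW at lon -140°, lat 50°.
Square 9, 4: +9·2° lon, +4·1° lat → SW at lon -122°, lat 54°.
Subsquare x=23, o=14: +23·0.0833333° lon, +14·0.0416667° lat → SW at lon -120.083°, lat 54.5833°.
Cell spans 0.0833333° lon × 0.0416667° lat. Centre is SW corner plus half of each.
latitude 54.6042, longitude -120.0417.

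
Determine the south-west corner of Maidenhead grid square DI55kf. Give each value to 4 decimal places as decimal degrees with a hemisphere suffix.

4.7917° S, 109.1667° W

Field D=3, I=8: +3·20° lon, +8·10° lat → SW at lon -120°, lat -10°.
Square 5, 5: +5·2° lon, +5·1° lat → SW at lon -110°, lat -5°.
Subsquare k=10, f=5: +10·0.0833333° lon, +5·0.0416667° lat → SW at lon -109.167°, lat -4.79167°.
latitude 4.7917° S, longitude 109.1667° W.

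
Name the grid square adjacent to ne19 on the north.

NF10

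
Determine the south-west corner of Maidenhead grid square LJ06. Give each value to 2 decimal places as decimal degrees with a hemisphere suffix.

Field L=11, J=9: +11·20° lon, +9·10° lat → SW at lon 40°, lat 0°.
Square 0, 6: +0·2° lon, +6·1° lat → SW at lon 40°, lat 6°.
latitude 6.00° N, longitude 40.00° E.

6.00° N, 40.00° E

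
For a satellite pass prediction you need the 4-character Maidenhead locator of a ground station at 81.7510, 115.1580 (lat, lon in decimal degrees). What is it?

OR71

Shift to the Maidenhead origin (180°W, 90°S): lon 295.16, lat 171.75.
Field: 295.16/20 → 14 → O, 171.75/10 → 17 → R; chars OR.
Square: 15.16/2 → 7, 1.75/1 → 1; chars 71.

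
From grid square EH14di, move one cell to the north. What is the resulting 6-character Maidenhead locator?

Latitude subsquare i = 8; +1 → 9 = j.
The longitude characters are unchanged.

EH14dj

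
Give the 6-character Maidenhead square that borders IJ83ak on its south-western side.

IJ73xj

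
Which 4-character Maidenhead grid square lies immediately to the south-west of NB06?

MB95

Longitude square 0; −1 → -1, wraps to 9, carry into field.
Longitude field N = 13; −1 → 12 = M.
Latitude square 6; −1 → 5.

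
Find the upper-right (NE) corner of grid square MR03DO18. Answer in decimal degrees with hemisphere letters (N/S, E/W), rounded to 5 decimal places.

Field M=12, R=17: +12·20° lon, +17·10° lat → SW at lon 60°, lat 80°.
Square 0, 3: +0·2° lon, +3·1° lat → SW at lon 60°, lat 83°.
Subsquare d=3, o=14: +3·0.0833333° lon, +14·0.0416667° lat → SW at lon 60.25°, lat 83.5833°.
Extended square 1, 8: +1·0.00833333° lon, +8·0.00416667° lat → SW at lon 60.2583°, lat 83.6167°.
Cell spans 0.00833333° lon × 0.00416667° lat. NE corner is SW corner plus one full cell.
latitude 83.62083° N, longitude 60.26667° E.

83.62083° N, 60.26667° E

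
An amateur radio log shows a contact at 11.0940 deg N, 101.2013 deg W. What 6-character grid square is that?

DK91jc

Shift to the Maidenhead origin (180°W, 90°S): lon 78.7987, lat 101.0940.
Field (20°×10°, letters A–R): lon ⌊78.7987/20⌋ = 3 → D; lat ⌊101.0940/10⌋ = 10 → K.
Square (2°×1°, digits 0–9): lon ⌊18.7987/2⌋ = 9; lat ⌊1.0940/1⌋ = 1.
Subsquare (5′×2.5′, letters a–x): lon ⌊0.7987/0.0833333⌋ = 9 → j; lat ⌊0.0940/0.0416667⌋ = 2 → c.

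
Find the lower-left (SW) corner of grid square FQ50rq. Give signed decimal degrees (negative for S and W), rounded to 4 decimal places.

Field F=5, Q=16: +5·20° lon, +16·10° lat → SW at lon -80°, lat 70°.
Square 5, 0: +5·2° lon, +0·1° lat → SW at lon -70°, lat 70°.
Subsquare r=17, q=16: +17·0.0833333° lon, +16·0.0416667° lat → SW at lon -68.5833°, lat 70.6667°.
latitude 70.6667, longitude -68.5833.

70.6667, -68.5833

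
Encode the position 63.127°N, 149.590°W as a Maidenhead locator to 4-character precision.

Add 180° to longitude and 90° to latitude: 30.41, 153.13.
Field: lon ⌊30.41/20⌋ = 1 → B; lat ⌊153.13/10⌋ = 15 → P.
Square: lon ⌊10.41/2⌋ = 5; lat ⌊3.13/1⌋ = 3.

BP53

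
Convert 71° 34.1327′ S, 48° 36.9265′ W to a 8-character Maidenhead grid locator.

Add 180° to longitude and 90° to latitude: 131.38456, 18.43112.
Field: 131.38456/20 → 6 → G, 18.43112/10 → 1 → B; chars GB.
Square: 11.38456/2 → 5, 8.43112/1 → 8; chars 58.
Subsquare: 1.38456/0.0833333 → 16 → q, 0.43112/0.0416667 → 10 → k; chars qk.
Extended square: 0.05122/0.00833333 → 6, 0.01446/0.00416667 → 3; chars 63.

GB58qk63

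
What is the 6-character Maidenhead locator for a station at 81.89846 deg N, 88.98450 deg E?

NR41lv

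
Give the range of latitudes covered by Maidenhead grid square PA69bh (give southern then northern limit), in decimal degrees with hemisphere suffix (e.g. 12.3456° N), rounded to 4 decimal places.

80.7083° S, 80.6667° S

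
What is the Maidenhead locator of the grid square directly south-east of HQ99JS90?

Longitude extended square 9; +1 → 10, wraps to 0, carry into subsquare.
Longitude subsquare j = 9; +1 → 10 = k.
Latitude extended square 0; −1 → -1, wraps to 9, carry into subsquare.
Latitude subsquare s = 18; −1 → 17 = r.

HQ99kr09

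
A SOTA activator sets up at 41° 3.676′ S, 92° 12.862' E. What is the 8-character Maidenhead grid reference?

Offset from 180°W / 90°S: lon 272.21437°, lat 48.93873°.
Field: lon ⌊272.21437/20⌋ = 13 → N; lat ⌊48.93873/10⌋ = 4 → E.
Square: lon ⌊12.21437/2⌋ = 6; lat ⌊8.93873/1⌋ = 8.
Subsquare: lon ⌊0.21437/0.0833333⌋ = 2 → c; lat ⌊0.93873/0.0416667⌋ = 22 → w.
Extended square: lon ⌊0.04770/0.00833333⌋ = 5; lat ⌊0.02207/0.00416667⌋ = 5.

NE68cw55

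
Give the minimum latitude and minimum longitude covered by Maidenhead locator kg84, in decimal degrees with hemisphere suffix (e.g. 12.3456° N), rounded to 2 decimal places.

26.00° S, 36.00° E

Field K=10, G=6: +10·20° lon, +6·10° lat → SW at lon 20°, lat -30°.
Square 8, 4: +8·2° lon, +4·1° lat → SW at lon 36°, lat -26°.
latitude 26.00° S, longitude 36.00° E.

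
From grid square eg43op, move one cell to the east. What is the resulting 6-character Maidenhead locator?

EG43pp

Longitude subsquare o = 14; +1 → 15 = p.
The latitude characters are unchanged.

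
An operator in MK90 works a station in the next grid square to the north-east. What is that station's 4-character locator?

NK01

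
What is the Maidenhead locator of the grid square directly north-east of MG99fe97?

Longitude extended square 9; +1 → 10, wraps to 0, carry into subsquare.
Longitude subsquare f = 5; +1 → 6 = g.
Latitude extended square 7; +1 → 8.

MG99ge08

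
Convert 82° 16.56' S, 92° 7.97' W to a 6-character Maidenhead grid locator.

EA37wr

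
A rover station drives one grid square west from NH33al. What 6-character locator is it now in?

NH23xl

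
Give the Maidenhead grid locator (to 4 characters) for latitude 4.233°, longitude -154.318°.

Shift to the Maidenhead origin (180°W, 90°S): lon 25.68, lat 94.23.
Field: lon ⌊25.68/20⌋ = 1 → B; lat ⌊94.23/10⌋ = 9 → J.
Square: lon ⌊5.68/2⌋ = 2; lat ⌊4.23/1⌋ = 4.

BJ24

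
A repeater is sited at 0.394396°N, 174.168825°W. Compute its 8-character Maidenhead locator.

AJ20vj94

Add 180° to longitude and 90° to latitude: 5.83118, 90.39440.
Field: lon ⌊5.83118/20⌋ = 0 → A; lat ⌊90.39440/10⌋ = 9 → J.
Square: lon ⌊5.83118/2⌋ = 2; lat ⌊0.39440/1⌋ = 0.
Subsquare: lon ⌊1.83118/0.0833333⌋ = 21 → v; lat ⌊0.39440/0.0416667⌋ = 9 → j.
Extended square: lon ⌊0.08118/0.00833333⌋ = 9; lat ⌊0.01940/0.00416667⌋ = 4.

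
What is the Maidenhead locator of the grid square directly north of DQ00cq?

Latitude subsquare q = 16; +1 → 17 = r.
The longitude characters are unchanged.

DQ00cr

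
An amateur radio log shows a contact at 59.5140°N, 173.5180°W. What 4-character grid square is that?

Shift to the Maidenhead origin (180°W, 90°S): lon 6.48, lat 149.51.
Field (20°×10°, letters A–R): lon ⌊6.48/20⌋ = 0 → A; lat ⌊149.51/10⌋ = 14 → O.
Square (2°×1°, digits 0–9): lon ⌊6.48/2⌋ = 3; lat ⌊9.51/1⌋ = 9.

AO39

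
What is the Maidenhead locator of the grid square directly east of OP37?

OP47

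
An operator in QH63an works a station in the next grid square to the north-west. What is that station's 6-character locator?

QH53xo

Longitude subsquare a = 0; −1 → -1, wraps to 23 = x, carry into square.
Longitude square 6; −1 → 5.
Latitude subsquare n = 13; +1 → 14 = o.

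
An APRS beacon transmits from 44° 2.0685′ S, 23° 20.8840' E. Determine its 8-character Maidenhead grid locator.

Add 180° to longitude and 90° to latitude: 203.34807, 45.96552.
Field: 203.34807/20 → 10 → K, 45.96552/10 → 4 → E; chars KE.
Square: 3.34807/2 → 1, 5.96552/1 → 5; chars 15.
Subsquare: 1.34807/0.0833333 → 16 → q, 0.96552/0.0416667 → 23 → x; chars qx.
Extended square: 0.01473/0.00833333 → 1, 0.00719/0.00416667 → 1; chars 11.

KE15qx11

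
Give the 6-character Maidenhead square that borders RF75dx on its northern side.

Latitude subsquare x = 23; +1 → 24, wraps to 0 = a, carry into square.
Latitude square 5; +1 → 6.
The longitude characters are unchanged.

RF76da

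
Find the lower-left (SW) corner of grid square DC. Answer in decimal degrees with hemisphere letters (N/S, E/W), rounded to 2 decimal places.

Field D=3, C=2: +3·20° lon, +2·10° lat → SW at lon -120°, lat -70°.
latitude 70.00° S, longitude 120.00° W.

70.00° S, 120.00° W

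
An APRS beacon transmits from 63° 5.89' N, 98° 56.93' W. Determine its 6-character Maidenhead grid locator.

EP03mc

Add 180° to longitude and 90° to latitude: 81.0512, 153.0982.
Field: lon ⌊81.0512/20⌋ = 4 → E; lat ⌊153.0982/10⌋ = 15 → P.
Square: lon ⌊1.0512/2⌋ = 0; lat ⌊3.0982/1⌋ = 3.
Subsquare: lon ⌊1.0512/0.0833333⌋ = 12 → m; lat ⌊0.0982/0.0416667⌋ = 2 → c.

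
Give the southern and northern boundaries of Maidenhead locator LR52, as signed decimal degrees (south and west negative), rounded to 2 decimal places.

82.00, 83.00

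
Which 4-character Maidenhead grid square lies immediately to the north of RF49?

RG40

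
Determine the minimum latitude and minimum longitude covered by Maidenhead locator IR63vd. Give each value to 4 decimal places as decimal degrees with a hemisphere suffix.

83.1250° N, 6.2500° W

Field I=8, R=17: +8·20° lon, +17·10° lat → SW at lon -20°, lat 80°.
Square 6, 3: +6·2° lon, +3·1° lat → SW at lon -8°, lat 83°.
Subsquare v=21, d=3: +21·0.0833333° lon, +3·0.0416667° lat → SW at lon -6.25°, lat 83.125°.
latitude 83.1250° N, longitude 6.2500° W.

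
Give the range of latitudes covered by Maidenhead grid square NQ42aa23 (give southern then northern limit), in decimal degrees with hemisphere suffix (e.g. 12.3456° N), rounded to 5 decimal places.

Field N=13, Q=16: +13·20° lon, +16·10° lat → SW at lon 80°, lat 70°.
Square 4, 2: +4·2° lon, +2·1° lat → SW at lon 88°, lat 72°.
Subsquare a=0, a=0: +0·0.0833333° lon, +0·0.0416667° lat → SW at lon 88°, lat 72°.
Extended square 2, 3: +2·0.00833333° lon, +3·0.00416667° lat → SW at lon 88.0167°, lat 72.0125°.
Cell spans 0.00833333° lon × 0.00416667° lat.
south 72.01250° N, north 72.01667° N.

72.01250° N, 72.01667° N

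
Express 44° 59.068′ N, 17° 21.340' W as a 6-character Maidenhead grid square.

IN14hx

Offset from 180°W / 90°S: lon 162.6443°, lat 134.9845°.
Field: lon ⌊162.6443/20⌋ = 8 → I; lat ⌊134.9845/10⌋ = 13 → N.
Square: lon ⌊2.6443/2⌋ = 1; lat ⌊4.9845/1⌋ = 4.
Subsquare: lon ⌊0.6443/0.0833333⌋ = 7 → h; lat ⌊0.9845/0.0416667⌋ = 23 → x.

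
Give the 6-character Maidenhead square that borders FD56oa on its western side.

FD56na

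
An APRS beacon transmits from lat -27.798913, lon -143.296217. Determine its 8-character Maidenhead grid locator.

BG82ie48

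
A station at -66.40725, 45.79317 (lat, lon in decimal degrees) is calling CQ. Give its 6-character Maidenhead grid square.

LC23vo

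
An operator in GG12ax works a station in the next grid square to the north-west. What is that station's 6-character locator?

GG03xa

Longitude subsquare a = 0; −1 → -1, wraps to 23 = x, carry into square.
Longitude square 1; −1 → 0.
Latitude subsquare x = 23; +1 → 24, wraps to 0 = a, carry into square.
Latitude square 2; +1 → 3.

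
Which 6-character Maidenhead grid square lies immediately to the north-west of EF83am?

Longitude subsquare a = 0; −1 → -1, wraps to 23 = x, carry into square.
Longitude square 8; −1 → 7.
Latitude subsquare m = 12; +1 → 13 = n.

EF73xn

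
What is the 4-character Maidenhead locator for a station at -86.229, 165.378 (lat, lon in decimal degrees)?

Add 180° to longitude and 90° to latitude: 345.38, 3.77.
Field (20°×10°, letters A–R): lon ⌊345.38/20⌋ = 17 → R; lat ⌊3.77/10⌋ = 0 → A.
Square (2°×1°, digits 0–9): lon ⌊5.38/2⌋ = 2; lat ⌊3.77/1⌋ = 3.

RA23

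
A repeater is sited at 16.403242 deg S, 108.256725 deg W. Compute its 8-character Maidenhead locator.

Offset from 180°W / 90°S: lon 71.74327°, lat 73.59676°.
Field (20°×10°, letters A–R): 71.74327/20 → 3 → D, 73.59676/10 → 7 → H; chars DH.
Square (2°×1°, digits 0–9): 11.74327/2 → 5, 3.59676/1 → 3; chars 53.
Subsquare (5′×2.5′, letters a–x): 1.74327/0.0833333 → 20 → u, 0.59676/0.0416667 → 14 → o; chars uo.
Extended square (30″×15″, digits 0–9): 0.07661/0.00833333 → 9, 0.01342/0.00416667 → 3; chars 93.

DH53uo93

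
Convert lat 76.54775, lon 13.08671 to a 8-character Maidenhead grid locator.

JQ66nn01

Shift to the Maidenhead origin (180°W, 90°S): lon 193.08671, lat 166.54775.
Field: 193.08671/20 → 9 → J, 166.54775/10 → 16 → Q; chars JQ.
Square: 13.08671/2 → 6, 6.54775/1 → 6; chars 66.
Subsquare: 1.08671/0.0833333 → 13 → n, 0.54775/0.0416667 → 13 → n; chars nn.
Extended square: 0.00338/0.00833333 → 0, 0.00608/0.00416667 → 1; chars 01.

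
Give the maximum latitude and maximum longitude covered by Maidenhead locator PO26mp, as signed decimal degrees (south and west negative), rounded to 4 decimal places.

56.6667, 125.0833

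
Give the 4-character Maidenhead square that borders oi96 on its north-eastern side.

PI07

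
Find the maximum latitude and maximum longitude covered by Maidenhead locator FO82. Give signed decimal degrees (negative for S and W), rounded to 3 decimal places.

53.000, -62.000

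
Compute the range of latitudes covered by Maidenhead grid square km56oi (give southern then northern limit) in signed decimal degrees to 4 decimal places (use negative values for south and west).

Field K=10, M=12: +10·20° lon, +12·10° lat → SW at lon 20°, lat 30°.
Square 5, 6: +5·2° lon, +6·1° lat → SW at lon 30°, lat 36°.
Subsquare o=14, i=8: +14·0.0833333° lon, +8·0.0416667° lat → SW at lon 31.1667°, lat 36.3333°.
Cell spans 0.0833333° lon × 0.0416667° lat.
south 36.3333, north 36.3750.

36.3333, 36.3750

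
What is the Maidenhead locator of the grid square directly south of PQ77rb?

Latitude subsquare b = 1; −1 → 0 = a.
The longitude characters are unchanged.

PQ77ra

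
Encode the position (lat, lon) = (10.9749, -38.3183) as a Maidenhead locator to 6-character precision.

Offset from 180°W / 90°S: lon 141.6817°, lat 100.9749°.
Field: lon ⌊141.6817/20⌋ = 7 → H; lat ⌊100.9749/10⌋ = 10 → K.
Square: lon ⌊1.6817/2⌋ = 0; lat ⌊0.9749/1⌋ = 0.
Subsquare: lon ⌊1.6817/0.0833333⌋ = 20 → u; lat ⌊0.9749/0.0416667⌋ = 23 → x.

HK00ux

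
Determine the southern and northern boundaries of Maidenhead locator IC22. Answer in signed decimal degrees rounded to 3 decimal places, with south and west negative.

-68.000, -67.000

Field I=8, C=2: +8·20° lon, +2·10° lat → SW at lon -20°, lat -70°.
Square 2, 2: +2·2° lon, +2·1° lat → SW at lon -16°, lat -68°.
Cell spans 2° lon × 1° lat.
south -68.000, north -67.000.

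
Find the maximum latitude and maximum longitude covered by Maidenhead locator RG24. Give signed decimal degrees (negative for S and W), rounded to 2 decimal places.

-25.00, 166.00

Field R=17, G=6: +17·20° lon, +6·10° lat → SW at lon 160°, lat -30°.
Square 2, 4: +2·2° lon, +4·1° lat → SW at lon 164°, lat -26°.
Cell spans 2° lon × 1° lat. NE corner is SW corner plus one full cell.
latitude -25.00, longitude 166.00.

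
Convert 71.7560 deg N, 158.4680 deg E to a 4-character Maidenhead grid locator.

Shift to the Maidenhead origin (180°W, 90°S): lon 338.47, lat 161.76.
Field: 338.47/20 → 16 → Q, 161.76/10 → 16 → Q; chars QQ.
Square: 18.47/2 → 9, 1.76/1 → 1; chars 91.

QQ91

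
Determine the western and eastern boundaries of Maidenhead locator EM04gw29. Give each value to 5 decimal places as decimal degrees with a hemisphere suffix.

Field E=4, M=12: +4·20° lon, +12·10° lat → SW at lon -100°, lat 30°.
Square 0, 4: +0·2° lon, +4·1° lat → SW at lon -100°, lat 34°.
Subsquare g=6, w=22: +6·0.0833333° lon, +22·0.0416667° lat → SW at lon -99.5°, lat 34.9167°.
Extended square 2, 9: +2·0.00833333° lon, +9·0.00416667° lat → SW at lon -99.4833°, lat 34.9542°.
Cell spans 0.00833333° lon × 0.00416667° lat.
west 99.48333° W, east 99.47500° W.

99.48333° W, 99.47500° W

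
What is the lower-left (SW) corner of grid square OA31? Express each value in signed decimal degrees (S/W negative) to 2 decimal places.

-89.00, 106.00

Field O=14, A=0: +14·20° lon, +0·10° lat → SW at lon 100°, lat -90°.
Square 3, 1: +3·2° lon, +1·1° lat → SW at lon 106°, lat -89°.
latitude -89.00, longitude 106.00.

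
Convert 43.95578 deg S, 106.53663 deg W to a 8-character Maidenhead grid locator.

DE66rb50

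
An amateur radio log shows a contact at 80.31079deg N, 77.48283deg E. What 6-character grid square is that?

Offset from 180°W / 90°S: lon 257.4828°, lat 170.3108°.
Field: lon ⌊257.4828/20⌋ = 12 → M; lat ⌊170.3108/10⌋ = 17 → R.
Square: lon ⌊17.4828/2⌋ = 8; lat ⌊0.3108/1⌋ = 0.
Subsquare: lon ⌊1.4828/0.0833333⌋ = 17 → r; lat ⌊0.3108/0.0416667⌋ = 7 → h.

MR80rh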